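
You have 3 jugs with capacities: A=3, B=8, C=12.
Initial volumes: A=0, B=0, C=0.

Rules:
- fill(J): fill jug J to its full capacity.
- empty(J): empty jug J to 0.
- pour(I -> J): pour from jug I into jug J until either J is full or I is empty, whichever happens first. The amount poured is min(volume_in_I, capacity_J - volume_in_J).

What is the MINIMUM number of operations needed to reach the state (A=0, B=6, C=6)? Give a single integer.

Answer: 5

Derivation:
BFS from (A=0, B=0, C=0). One shortest path:
  1. fill(C) -> (A=0 B=0 C=12)
  2. pour(C -> A) -> (A=3 B=0 C=9)
  3. pour(A -> B) -> (A=0 B=3 C=9)
  4. pour(C -> A) -> (A=3 B=3 C=6)
  5. pour(A -> B) -> (A=0 B=6 C=6)
Reached target in 5 moves.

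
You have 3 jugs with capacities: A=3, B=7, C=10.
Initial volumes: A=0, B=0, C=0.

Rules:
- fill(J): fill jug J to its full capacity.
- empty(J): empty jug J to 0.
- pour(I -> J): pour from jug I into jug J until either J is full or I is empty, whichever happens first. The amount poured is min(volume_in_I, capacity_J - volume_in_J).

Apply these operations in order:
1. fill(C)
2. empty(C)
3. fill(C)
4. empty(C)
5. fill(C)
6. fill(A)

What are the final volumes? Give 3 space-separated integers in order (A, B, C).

Step 1: fill(C) -> (A=0 B=0 C=10)
Step 2: empty(C) -> (A=0 B=0 C=0)
Step 3: fill(C) -> (A=0 B=0 C=10)
Step 4: empty(C) -> (A=0 B=0 C=0)
Step 5: fill(C) -> (A=0 B=0 C=10)
Step 6: fill(A) -> (A=3 B=0 C=10)

Answer: 3 0 10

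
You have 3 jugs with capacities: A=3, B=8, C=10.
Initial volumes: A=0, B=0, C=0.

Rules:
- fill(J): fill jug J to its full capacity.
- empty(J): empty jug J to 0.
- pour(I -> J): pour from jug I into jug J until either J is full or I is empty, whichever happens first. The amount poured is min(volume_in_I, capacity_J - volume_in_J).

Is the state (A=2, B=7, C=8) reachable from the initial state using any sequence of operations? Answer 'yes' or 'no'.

Answer: no

Derivation:
BFS explored all 270 reachable states.
Reachable set includes: (0,0,0), (0,0,1), (0,0,2), (0,0,3), (0,0,4), (0,0,5), (0,0,6), (0,0,7), (0,0,8), (0,0,9), (0,0,10), (0,1,0) ...
Target (A=2, B=7, C=8) not in reachable set → no.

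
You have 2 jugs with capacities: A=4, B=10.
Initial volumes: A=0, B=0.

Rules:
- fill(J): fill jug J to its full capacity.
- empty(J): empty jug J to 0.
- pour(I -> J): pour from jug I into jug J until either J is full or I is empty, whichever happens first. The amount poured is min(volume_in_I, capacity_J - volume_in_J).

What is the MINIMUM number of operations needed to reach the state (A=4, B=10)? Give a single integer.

Answer: 2

Derivation:
BFS from (A=0, B=0). One shortest path:
  1. fill(A) -> (A=4 B=0)
  2. fill(B) -> (A=4 B=10)
Reached target in 2 moves.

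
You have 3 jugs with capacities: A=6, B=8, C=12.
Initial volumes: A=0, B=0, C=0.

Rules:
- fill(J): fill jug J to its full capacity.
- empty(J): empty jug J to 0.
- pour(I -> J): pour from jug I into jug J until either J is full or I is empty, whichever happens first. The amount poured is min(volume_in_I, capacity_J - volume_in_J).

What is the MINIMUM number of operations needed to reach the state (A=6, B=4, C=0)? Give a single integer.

BFS from (A=0, B=0, C=0). One shortest path:
  1. fill(A) -> (A=6 B=0 C=0)
  2. fill(C) -> (A=6 B=0 C=12)
  3. pour(C -> B) -> (A=6 B=8 C=4)
  4. empty(B) -> (A=6 B=0 C=4)
  5. pour(C -> B) -> (A=6 B=4 C=0)
Reached target in 5 moves.

Answer: 5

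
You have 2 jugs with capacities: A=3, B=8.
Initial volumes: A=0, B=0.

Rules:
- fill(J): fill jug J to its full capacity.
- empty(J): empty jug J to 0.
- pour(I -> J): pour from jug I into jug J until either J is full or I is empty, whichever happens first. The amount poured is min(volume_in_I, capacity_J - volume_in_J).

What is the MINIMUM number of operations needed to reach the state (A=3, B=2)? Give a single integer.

BFS from (A=0, B=0). One shortest path:
  1. fill(B) -> (A=0 B=8)
  2. pour(B -> A) -> (A=3 B=5)
  3. empty(A) -> (A=0 B=5)
  4. pour(B -> A) -> (A=3 B=2)
Reached target in 4 moves.

Answer: 4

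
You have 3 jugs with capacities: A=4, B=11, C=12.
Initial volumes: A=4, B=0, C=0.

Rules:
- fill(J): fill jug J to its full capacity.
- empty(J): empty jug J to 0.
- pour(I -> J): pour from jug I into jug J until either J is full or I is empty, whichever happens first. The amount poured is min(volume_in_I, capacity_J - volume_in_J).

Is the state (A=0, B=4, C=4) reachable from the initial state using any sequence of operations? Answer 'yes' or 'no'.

BFS from (A=4, B=0, C=0):
  1. pour(A -> B) -> (A=0 B=4 C=0)
  2. fill(A) -> (A=4 B=4 C=0)
  3. pour(A -> C) -> (A=0 B=4 C=4)
Target reached → yes.

Answer: yes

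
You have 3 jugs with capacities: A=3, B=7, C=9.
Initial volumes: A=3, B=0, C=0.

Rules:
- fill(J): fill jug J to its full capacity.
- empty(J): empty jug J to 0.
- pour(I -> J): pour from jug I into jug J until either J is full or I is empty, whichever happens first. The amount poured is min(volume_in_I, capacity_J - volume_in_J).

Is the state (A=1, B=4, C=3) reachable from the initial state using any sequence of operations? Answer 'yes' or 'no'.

Answer: no

Derivation:
BFS explored all 224 reachable states.
Reachable set includes: (0,0,0), (0,0,1), (0,0,2), (0,0,3), (0,0,4), (0,0,5), (0,0,6), (0,0,7), (0,0,8), (0,0,9), (0,1,0), (0,1,1) ...
Target (A=1, B=4, C=3) not in reachable set → no.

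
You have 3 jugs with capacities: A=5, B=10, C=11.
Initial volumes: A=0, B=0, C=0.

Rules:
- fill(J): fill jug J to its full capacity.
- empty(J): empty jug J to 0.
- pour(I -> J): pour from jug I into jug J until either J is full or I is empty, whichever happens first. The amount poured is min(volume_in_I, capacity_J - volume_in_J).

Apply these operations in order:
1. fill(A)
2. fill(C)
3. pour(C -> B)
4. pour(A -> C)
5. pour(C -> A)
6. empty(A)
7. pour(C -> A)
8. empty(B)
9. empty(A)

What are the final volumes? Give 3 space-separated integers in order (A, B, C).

Answer: 0 0 0

Derivation:
Step 1: fill(A) -> (A=5 B=0 C=0)
Step 2: fill(C) -> (A=5 B=0 C=11)
Step 3: pour(C -> B) -> (A=5 B=10 C=1)
Step 4: pour(A -> C) -> (A=0 B=10 C=6)
Step 5: pour(C -> A) -> (A=5 B=10 C=1)
Step 6: empty(A) -> (A=0 B=10 C=1)
Step 7: pour(C -> A) -> (A=1 B=10 C=0)
Step 8: empty(B) -> (A=1 B=0 C=0)
Step 9: empty(A) -> (A=0 B=0 C=0)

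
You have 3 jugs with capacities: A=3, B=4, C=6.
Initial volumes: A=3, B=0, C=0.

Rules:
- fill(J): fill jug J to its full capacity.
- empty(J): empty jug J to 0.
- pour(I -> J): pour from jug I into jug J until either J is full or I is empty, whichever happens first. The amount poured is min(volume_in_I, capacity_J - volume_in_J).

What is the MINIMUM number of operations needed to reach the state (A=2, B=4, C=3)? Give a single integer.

BFS from (A=3, B=0, C=0). One shortest path:
  1. fill(C) -> (A=3 B=0 C=6)
  2. pour(A -> B) -> (A=0 B=3 C=6)
  3. pour(C -> A) -> (A=3 B=3 C=3)
  4. pour(A -> B) -> (A=2 B=4 C=3)
Reached target in 4 moves.

Answer: 4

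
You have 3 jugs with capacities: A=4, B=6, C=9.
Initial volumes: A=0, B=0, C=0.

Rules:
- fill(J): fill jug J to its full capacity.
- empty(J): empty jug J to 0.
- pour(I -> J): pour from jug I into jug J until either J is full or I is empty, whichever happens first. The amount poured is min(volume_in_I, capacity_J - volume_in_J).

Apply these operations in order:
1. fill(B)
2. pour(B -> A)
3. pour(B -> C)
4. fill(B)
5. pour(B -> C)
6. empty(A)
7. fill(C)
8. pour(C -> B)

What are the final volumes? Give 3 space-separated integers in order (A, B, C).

Step 1: fill(B) -> (A=0 B=6 C=0)
Step 2: pour(B -> A) -> (A=4 B=2 C=0)
Step 3: pour(B -> C) -> (A=4 B=0 C=2)
Step 4: fill(B) -> (A=4 B=6 C=2)
Step 5: pour(B -> C) -> (A=4 B=0 C=8)
Step 6: empty(A) -> (A=0 B=0 C=8)
Step 7: fill(C) -> (A=0 B=0 C=9)
Step 8: pour(C -> B) -> (A=0 B=6 C=3)

Answer: 0 6 3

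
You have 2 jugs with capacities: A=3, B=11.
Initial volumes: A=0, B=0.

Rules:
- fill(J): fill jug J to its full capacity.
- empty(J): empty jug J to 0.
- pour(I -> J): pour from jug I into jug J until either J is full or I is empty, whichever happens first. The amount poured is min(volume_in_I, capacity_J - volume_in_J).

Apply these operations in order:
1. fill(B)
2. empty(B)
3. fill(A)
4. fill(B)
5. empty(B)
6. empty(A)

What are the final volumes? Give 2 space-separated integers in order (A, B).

Step 1: fill(B) -> (A=0 B=11)
Step 2: empty(B) -> (A=0 B=0)
Step 3: fill(A) -> (A=3 B=0)
Step 4: fill(B) -> (A=3 B=11)
Step 5: empty(B) -> (A=3 B=0)
Step 6: empty(A) -> (A=0 B=0)

Answer: 0 0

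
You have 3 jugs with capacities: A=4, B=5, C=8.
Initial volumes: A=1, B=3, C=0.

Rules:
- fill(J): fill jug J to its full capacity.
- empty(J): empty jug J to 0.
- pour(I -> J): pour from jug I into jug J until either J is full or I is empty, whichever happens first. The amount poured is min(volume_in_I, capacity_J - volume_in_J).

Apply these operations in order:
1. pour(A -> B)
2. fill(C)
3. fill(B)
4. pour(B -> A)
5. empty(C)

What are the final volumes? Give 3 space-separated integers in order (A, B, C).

Step 1: pour(A -> B) -> (A=0 B=4 C=0)
Step 2: fill(C) -> (A=0 B=4 C=8)
Step 3: fill(B) -> (A=0 B=5 C=8)
Step 4: pour(B -> A) -> (A=4 B=1 C=8)
Step 5: empty(C) -> (A=4 B=1 C=0)

Answer: 4 1 0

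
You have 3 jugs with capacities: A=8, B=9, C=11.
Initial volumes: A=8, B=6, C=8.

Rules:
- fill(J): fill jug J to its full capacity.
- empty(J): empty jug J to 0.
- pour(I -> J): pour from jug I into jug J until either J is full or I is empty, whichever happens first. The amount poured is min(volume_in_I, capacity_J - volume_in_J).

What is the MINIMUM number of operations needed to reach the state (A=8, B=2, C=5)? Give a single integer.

BFS from (A=8, B=6, C=8). One shortest path:
  1. empty(A) -> (A=0 B=6 C=8)
  2. pour(C -> B) -> (A=0 B=9 C=5)
  3. pour(B -> A) -> (A=8 B=1 C=5)
  4. empty(A) -> (A=0 B=1 C=5)
  5. pour(B -> A) -> (A=1 B=0 C=5)
  6. fill(B) -> (A=1 B=9 C=5)
  7. pour(B -> A) -> (A=8 B=2 C=5)
Reached target in 7 moves.

Answer: 7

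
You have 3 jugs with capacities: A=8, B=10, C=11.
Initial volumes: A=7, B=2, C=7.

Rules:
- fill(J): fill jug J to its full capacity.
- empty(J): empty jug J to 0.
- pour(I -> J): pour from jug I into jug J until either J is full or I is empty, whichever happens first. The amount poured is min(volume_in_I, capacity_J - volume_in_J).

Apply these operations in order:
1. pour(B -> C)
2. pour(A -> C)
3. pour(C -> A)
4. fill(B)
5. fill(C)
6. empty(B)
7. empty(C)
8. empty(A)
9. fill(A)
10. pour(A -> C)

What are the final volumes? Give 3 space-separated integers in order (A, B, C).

Answer: 0 0 8

Derivation:
Step 1: pour(B -> C) -> (A=7 B=0 C=9)
Step 2: pour(A -> C) -> (A=5 B=0 C=11)
Step 3: pour(C -> A) -> (A=8 B=0 C=8)
Step 4: fill(B) -> (A=8 B=10 C=8)
Step 5: fill(C) -> (A=8 B=10 C=11)
Step 6: empty(B) -> (A=8 B=0 C=11)
Step 7: empty(C) -> (A=8 B=0 C=0)
Step 8: empty(A) -> (A=0 B=0 C=0)
Step 9: fill(A) -> (A=8 B=0 C=0)
Step 10: pour(A -> C) -> (A=0 B=0 C=8)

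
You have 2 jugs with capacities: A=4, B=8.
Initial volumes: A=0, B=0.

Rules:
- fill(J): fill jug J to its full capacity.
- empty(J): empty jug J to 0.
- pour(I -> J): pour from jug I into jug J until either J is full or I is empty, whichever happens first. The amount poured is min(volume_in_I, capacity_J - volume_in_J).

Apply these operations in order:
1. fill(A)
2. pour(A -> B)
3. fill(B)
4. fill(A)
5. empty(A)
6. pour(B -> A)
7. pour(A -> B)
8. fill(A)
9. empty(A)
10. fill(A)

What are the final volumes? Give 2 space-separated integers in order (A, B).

Step 1: fill(A) -> (A=4 B=0)
Step 2: pour(A -> B) -> (A=0 B=4)
Step 3: fill(B) -> (A=0 B=8)
Step 4: fill(A) -> (A=4 B=8)
Step 5: empty(A) -> (A=0 B=8)
Step 6: pour(B -> A) -> (A=4 B=4)
Step 7: pour(A -> B) -> (A=0 B=8)
Step 8: fill(A) -> (A=4 B=8)
Step 9: empty(A) -> (A=0 B=8)
Step 10: fill(A) -> (A=4 B=8)

Answer: 4 8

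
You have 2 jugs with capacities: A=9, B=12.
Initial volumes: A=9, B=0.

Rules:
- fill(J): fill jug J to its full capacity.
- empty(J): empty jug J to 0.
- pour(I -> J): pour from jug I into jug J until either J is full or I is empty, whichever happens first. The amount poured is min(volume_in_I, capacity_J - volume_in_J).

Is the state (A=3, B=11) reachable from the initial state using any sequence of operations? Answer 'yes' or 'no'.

Answer: no

Derivation:
BFS explored all 14 reachable states.
Reachable set includes: (0,0), (0,3), (0,6), (0,9), (0,12), (3,0), (3,12), (6,0), (6,12), (9,0), (9,3), (9,6) ...
Target (A=3, B=11) not in reachable set → no.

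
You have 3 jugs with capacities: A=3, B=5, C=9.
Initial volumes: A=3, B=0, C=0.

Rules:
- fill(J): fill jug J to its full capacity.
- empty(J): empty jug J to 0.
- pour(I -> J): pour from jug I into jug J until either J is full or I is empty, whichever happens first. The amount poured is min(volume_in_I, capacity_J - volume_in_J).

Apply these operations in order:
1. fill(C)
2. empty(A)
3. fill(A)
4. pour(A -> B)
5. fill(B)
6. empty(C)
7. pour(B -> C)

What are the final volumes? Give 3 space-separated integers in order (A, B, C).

Answer: 0 0 5

Derivation:
Step 1: fill(C) -> (A=3 B=0 C=9)
Step 2: empty(A) -> (A=0 B=0 C=9)
Step 3: fill(A) -> (A=3 B=0 C=9)
Step 4: pour(A -> B) -> (A=0 B=3 C=9)
Step 5: fill(B) -> (A=0 B=5 C=9)
Step 6: empty(C) -> (A=0 B=5 C=0)
Step 7: pour(B -> C) -> (A=0 B=0 C=5)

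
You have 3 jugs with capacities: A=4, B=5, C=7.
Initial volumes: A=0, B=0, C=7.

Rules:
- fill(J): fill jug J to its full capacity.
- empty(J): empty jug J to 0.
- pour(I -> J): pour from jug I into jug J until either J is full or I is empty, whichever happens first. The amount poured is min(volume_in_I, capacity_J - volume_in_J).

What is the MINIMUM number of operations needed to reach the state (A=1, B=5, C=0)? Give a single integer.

BFS from (A=0, B=0, C=7). One shortest path:
  1. fill(A) -> (A=4 B=0 C=7)
  2. pour(C -> B) -> (A=4 B=5 C=2)
  3. empty(B) -> (A=4 B=0 C=2)
  4. pour(C -> B) -> (A=4 B=2 C=0)
  5. pour(A -> B) -> (A=1 B=5 C=0)
Reached target in 5 moves.

Answer: 5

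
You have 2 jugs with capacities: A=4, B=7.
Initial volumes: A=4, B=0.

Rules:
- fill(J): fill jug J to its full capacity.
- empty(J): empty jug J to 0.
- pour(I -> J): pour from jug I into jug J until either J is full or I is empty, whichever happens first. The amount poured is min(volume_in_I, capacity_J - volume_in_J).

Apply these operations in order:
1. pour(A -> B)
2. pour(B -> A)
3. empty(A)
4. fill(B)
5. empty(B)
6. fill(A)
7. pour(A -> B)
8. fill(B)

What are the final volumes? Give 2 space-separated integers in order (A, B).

Answer: 0 7

Derivation:
Step 1: pour(A -> B) -> (A=0 B=4)
Step 2: pour(B -> A) -> (A=4 B=0)
Step 3: empty(A) -> (A=0 B=0)
Step 4: fill(B) -> (A=0 B=7)
Step 5: empty(B) -> (A=0 B=0)
Step 6: fill(A) -> (A=4 B=0)
Step 7: pour(A -> B) -> (A=0 B=4)
Step 8: fill(B) -> (A=0 B=7)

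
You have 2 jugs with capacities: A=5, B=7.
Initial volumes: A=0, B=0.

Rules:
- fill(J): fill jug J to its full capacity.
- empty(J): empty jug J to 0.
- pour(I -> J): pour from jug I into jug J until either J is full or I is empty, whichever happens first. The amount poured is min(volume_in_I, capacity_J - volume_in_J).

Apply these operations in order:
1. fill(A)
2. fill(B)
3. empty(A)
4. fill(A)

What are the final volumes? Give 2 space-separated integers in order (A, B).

Answer: 5 7

Derivation:
Step 1: fill(A) -> (A=5 B=0)
Step 2: fill(B) -> (A=5 B=7)
Step 3: empty(A) -> (A=0 B=7)
Step 4: fill(A) -> (A=5 B=7)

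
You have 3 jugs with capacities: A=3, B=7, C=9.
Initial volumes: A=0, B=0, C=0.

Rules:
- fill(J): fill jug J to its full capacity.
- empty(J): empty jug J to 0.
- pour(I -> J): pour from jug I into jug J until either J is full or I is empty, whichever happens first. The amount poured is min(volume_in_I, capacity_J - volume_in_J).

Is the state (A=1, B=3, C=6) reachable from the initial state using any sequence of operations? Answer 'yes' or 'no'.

Answer: no

Derivation:
BFS explored all 224 reachable states.
Reachable set includes: (0,0,0), (0,0,1), (0,0,2), (0,0,3), (0,0,4), (0,0,5), (0,0,6), (0,0,7), (0,0,8), (0,0,9), (0,1,0), (0,1,1) ...
Target (A=1, B=3, C=6) not in reachable set → no.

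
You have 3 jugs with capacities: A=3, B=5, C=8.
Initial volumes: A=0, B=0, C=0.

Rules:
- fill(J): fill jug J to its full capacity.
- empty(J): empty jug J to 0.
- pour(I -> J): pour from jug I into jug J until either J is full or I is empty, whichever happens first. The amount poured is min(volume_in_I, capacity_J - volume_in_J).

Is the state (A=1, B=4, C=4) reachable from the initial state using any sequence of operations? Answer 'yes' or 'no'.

BFS explored all 160 reachable states.
Reachable set includes: (0,0,0), (0,0,1), (0,0,2), (0,0,3), (0,0,4), (0,0,5), (0,0,6), (0,0,7), (0,0,8), (0,1,0), (0,1,1), (0,1,2) ...
Target (A=1, B=4, C=4) not in reachable set → no.

Answer: no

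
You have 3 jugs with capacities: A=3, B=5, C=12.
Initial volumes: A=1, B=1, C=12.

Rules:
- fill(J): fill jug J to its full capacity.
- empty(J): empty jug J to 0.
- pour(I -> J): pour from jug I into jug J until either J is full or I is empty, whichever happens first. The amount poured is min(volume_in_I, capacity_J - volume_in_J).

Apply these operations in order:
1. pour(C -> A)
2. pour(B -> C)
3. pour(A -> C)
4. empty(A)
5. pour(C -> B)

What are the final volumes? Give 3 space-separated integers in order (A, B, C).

Answer: 0 5 7

Derivation:
Step 1: pour(C -> A) -> (A=3 B=1 C=10)
Step 2: pour(B -> C) -> (A=3 B=0 C=11)
Step 3: pour(A -> C) -> (A=2 B=0 C=12)
Step 4: empty(A) -> (A=0 B=0 C=12)
Step 5: pour(C -> B) -> (A=0 B=5 C=7)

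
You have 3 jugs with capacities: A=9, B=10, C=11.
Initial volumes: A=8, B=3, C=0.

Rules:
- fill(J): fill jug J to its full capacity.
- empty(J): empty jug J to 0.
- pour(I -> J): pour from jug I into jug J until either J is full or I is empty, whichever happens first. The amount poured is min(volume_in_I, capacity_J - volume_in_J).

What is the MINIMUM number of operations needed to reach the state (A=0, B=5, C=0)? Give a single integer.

Answer: 5

Derivation:
BFS from (A=8, B=3, C=0). One shortest path:
  1. empty(A) -> (A=0 B=3 C=0)
  2. fill(C) -> (A=0 B=3 C=11)
  3. pour(C -> A) -> (A=9 B=3 C=2)
  4. empty(A) -> (A=0 B=3 C=2)
  5. pour(C -> B) -> (A=0 B=5 C=0)
Reached target in 5 moves.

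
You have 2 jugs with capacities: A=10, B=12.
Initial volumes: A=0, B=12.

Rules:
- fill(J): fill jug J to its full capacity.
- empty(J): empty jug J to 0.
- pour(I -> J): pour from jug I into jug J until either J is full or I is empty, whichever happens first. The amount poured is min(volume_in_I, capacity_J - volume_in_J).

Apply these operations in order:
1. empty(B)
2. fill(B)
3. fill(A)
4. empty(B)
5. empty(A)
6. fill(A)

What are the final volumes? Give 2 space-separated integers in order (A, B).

Step 1: empty(B) -> (A=0 B=0)
Step 2: fill(B) -> (A=0 B=12)
Step 3: fill(A) -> (A=10 B=12)
Step 4: empty(B) -> (A=10 B=0)
Step 5: empty(A) -> (A=0 B=0)
Step 6: fill(A) -> (A=10 B=0)

Answer: 10 0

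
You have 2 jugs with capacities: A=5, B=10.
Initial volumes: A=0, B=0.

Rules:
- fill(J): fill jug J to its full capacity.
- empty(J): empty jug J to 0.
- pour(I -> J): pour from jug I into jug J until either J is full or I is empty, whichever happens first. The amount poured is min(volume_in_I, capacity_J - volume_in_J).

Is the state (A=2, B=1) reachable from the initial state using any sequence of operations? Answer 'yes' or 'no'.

BFS explored all 6 reachable states.
Reachable set includes: (0,0), (0,5), (0,10), (5,0), (5,5), (5,10)
Target (A=2, B=1) not in reachable set → no.

Answer: no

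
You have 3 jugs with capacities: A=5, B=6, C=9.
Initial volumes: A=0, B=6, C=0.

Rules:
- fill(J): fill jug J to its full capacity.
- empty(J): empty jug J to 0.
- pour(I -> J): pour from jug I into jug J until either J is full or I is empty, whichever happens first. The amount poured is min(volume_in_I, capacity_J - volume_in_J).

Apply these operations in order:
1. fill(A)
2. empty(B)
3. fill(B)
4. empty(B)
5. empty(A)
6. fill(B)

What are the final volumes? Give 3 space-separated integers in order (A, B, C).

Step 1: fill(A) -> (A=5 B=6 C=0)
Step 2: empty(B) -> (A=5 B=0 C=0)
Step 3: fill(B) -> (A=5 B=6 C=0)
Step 4: empty(B) -> (A=5 B=0 C=0)
Step 5: empty(A) -> (A=0 B=0 C=0)
Step 6: fill(B) -> (A=0 B=6 C=0)

Answer: 0 6 0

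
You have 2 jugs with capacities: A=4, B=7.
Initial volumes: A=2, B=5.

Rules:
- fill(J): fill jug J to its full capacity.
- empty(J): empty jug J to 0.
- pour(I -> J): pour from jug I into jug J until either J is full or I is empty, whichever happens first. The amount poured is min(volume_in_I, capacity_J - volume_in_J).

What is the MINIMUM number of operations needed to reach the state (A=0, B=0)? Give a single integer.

BFS from (A=2, B=5). One shortest path:
  1. empty(A) -> (A=0 B=5)
  2. empty(B) -> (A=0 B=0)
Reached target in 2 moves.

Answer: 2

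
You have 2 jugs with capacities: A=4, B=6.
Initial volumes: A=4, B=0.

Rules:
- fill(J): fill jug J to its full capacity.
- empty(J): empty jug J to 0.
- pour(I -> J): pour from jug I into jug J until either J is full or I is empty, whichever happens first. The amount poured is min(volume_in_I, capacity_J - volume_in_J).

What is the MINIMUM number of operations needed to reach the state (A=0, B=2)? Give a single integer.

BFS from (A=4, B=0). One shortest path:
  1. empty(A) -> (A=0 B=0)
  2. fill(B) -> (A=0 B=6)
  3. pour(B -> A) -> (A=4 B=2)
  4. empty(A) -> (A=0 B=2)
Reached target in 4 moves.

Answer: 4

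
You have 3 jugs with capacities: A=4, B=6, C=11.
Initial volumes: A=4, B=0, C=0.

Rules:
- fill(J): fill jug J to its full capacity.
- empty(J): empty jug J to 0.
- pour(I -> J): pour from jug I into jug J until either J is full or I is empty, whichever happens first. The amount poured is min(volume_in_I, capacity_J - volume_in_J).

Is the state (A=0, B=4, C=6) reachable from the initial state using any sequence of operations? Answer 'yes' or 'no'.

Answer: yes

Derivation:
BFS from (A=4, B=0, C=0):
  1. fill(B) -> (A=4 B=6 C=0)
  2. pour(B -> C) -> (A=4 B=0 C=6)
  3. pour(A -> B) -> (A=0 B=4 C=6)
Target reached → yes.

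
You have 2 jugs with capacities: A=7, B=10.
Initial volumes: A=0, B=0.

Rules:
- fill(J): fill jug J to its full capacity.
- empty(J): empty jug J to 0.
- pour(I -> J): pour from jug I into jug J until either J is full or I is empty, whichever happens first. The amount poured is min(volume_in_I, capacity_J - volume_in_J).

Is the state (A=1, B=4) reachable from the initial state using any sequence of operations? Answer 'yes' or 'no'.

BFS explored all 34 reachable states.
Reachable set includes: (0,0), (0,1), (0,2), (0,3), (0,4), (0,5), (0,6), (0,7), (0,8), (0,9), (0,10), (1,0) ...
Target (A=1, B=4) not in reachable set → no.

Answer: no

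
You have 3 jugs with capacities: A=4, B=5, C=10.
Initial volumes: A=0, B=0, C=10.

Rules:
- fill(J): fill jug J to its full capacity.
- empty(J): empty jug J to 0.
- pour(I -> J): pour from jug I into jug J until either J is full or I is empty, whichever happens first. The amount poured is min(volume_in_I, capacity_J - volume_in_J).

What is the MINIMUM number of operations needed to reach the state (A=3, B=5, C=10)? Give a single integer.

BFS from (A=0, B=0, C=10). One shortest path:
  1. fill(A) -> (A=4 B=0 C=10)
  2. pour(A -> B) -> (A=0 B=4 C=10)
  3. fill(A) -> (A=4 B=4 C=10)
  4. pour(A -> B) -> (A=3 B=5 C=10)
Reached target in 4 moves.

Answer: 4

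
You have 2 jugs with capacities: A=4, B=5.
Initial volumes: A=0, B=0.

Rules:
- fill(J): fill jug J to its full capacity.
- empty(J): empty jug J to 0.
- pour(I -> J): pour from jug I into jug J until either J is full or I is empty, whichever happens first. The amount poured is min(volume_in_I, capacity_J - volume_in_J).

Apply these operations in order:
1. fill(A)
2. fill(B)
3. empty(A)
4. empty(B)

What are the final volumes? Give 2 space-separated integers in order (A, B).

Answer: 0 0

Derivation:
Step 1: fill(A) -> (A=4 B=0)
Step 2: fill(B) -> (A=4 B=5)
Step 3: empty(A) -> (A=0 B=5)
Step 4: empty(B) -> (A=0 B=0)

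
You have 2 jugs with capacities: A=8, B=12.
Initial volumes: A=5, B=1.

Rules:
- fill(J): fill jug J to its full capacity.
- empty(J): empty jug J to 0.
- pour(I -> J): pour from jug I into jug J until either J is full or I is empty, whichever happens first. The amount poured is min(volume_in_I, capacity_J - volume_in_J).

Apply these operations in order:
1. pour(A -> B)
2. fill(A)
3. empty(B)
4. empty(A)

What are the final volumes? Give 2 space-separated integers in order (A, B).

Step 1: pour(A -> B) -> (A=0 B=6)
Step 2: fill(A) -> (A=8 B=6)
Step 3: empty(B) -> (A=8 B=0)
Step 4: empty(A) -> (A=0 B=0)

Answer: 0 0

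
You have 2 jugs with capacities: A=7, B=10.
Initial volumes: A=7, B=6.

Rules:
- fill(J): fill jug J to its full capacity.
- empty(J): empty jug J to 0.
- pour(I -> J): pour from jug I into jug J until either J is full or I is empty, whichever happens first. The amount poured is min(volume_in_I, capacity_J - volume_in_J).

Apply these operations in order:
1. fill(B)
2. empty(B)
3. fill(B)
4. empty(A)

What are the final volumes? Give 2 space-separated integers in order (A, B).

Answer: 0 10

Derivation:
Step 1: fill(B) -> (A=7 B=10)
Step 2: empty(B) -> (A=7 B=0)
Step 3: fill(B) -> (A=7 B=10)
Step 4: empty(A) -> (A=0 B=10)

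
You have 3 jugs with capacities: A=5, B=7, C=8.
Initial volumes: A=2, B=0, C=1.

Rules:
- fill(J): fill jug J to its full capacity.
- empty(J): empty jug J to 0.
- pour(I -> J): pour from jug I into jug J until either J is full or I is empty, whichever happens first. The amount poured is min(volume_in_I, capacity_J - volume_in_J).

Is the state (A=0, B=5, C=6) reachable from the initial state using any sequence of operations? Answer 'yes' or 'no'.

Answer: yes

Derivation:
BFS from (A=2, B=0, C=1):
  1. fill(A) -> (A=5 B=0 C=1)
  2. pour(A -> B) -> (A=0 B=5 C=1)
  3. fill(A) -> (A=5 B=5 C=1)
  4. pour(A -> C) -> (A=0 B=5 C=6)
Target reached → yes.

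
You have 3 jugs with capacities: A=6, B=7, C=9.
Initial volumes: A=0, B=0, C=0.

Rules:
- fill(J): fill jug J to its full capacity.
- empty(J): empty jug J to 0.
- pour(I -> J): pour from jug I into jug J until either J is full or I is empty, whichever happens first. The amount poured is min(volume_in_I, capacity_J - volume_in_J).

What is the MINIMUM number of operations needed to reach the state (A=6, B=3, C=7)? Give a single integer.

BFS from (A=0, B=0, C=0). One shortest path:
  1. fill(C) -> (A=0 B=0 C=9)
  2. pour(C -> B) -> (A=0 B=7 C=2)
  3. pour(C -> A) -> (A=2 B=7 C=0)
  4. pour(B -> C) -> (A=2 B=0 C=7)
  5. fill(B) -> (A=2 B=7 C=7)
  6. pour(B -> A) -> (A=6 B=3 C=7)
Reached target in 6 moves.

Answer: 6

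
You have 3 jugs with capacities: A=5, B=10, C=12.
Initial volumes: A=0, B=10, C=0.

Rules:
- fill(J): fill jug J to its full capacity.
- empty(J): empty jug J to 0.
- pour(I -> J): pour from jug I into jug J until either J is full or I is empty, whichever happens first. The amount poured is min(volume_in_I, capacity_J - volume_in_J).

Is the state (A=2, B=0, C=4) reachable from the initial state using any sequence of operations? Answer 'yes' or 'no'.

Answer: yes

Derivation:
BFS from (A=0, B=10, C=0):
  1. empty(B) -> (A=0 B=0 C=0)
  2. fill(C) -> (A=0 B=0 C=12)
  3. pour(C -> B) -> (A=0 B=10 C=2)
  4. empty(B) -> (A=0 B=0 C=2)
  5. pour(C -> A) -> (A=2 B=0 C=0)
  6. fill(C) -> (A=2 B=0 C=12)
  7. pour(C -> B) -> (A=2 B=10 C=2)
  8. empty(B) -> (A=2 B=0 C=2)
  9. pour(C -> B) -> (A=2 B=2 C=0)
  10. fill(C) -> (A=2 B=2 C=12)
  11. pour(C -> B) -> (A=2 B=10 C=4)
  12. empty(B) -> (A=2 B=0 C=4)
Target reached → yes.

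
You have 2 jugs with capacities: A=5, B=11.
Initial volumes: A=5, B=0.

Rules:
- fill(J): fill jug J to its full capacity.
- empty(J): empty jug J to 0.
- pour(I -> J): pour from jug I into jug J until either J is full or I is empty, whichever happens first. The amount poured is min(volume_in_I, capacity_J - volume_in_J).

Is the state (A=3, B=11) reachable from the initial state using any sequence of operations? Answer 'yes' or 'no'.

BFS from (A=5, B=0):
  1. pour(A -> B) -> (A=0 B=5)
  2. fill(A) -> (A=5 B=5)
  3. pour(A -> B) -> (A=0 B=10)
  4. fill(A) -> (A=5 B=10)
  5. pour(A -> B) -> (A=4 B=11)
  6. empty(B) -> (A=4 B=0)
  7. pour(A -> B) -> (A=0 B=4)
  8. fill(A) -> (A=5 B=4)
  9. pour(A -> B) -> (A=0 B=9)
  10. fill(A) -> (A=5 B=9)
  11. pour(A -> B) -> (A=3 B=11)
Target reached → yes.

Answer: yes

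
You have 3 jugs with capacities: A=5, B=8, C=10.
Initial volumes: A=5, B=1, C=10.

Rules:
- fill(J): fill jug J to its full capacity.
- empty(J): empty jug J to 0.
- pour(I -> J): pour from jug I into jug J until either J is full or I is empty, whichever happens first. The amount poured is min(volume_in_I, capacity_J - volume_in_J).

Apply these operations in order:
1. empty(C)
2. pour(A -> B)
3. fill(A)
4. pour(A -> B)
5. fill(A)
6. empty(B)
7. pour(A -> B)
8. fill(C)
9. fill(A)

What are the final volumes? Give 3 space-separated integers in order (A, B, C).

Step 1: empty(C) -> (A=5 B=1 C=0)
Step 2: pour(A -> B) -> (A=0 B=6 C=0)
Step 3: fill(A) -> (A=5 B=6 C=0)
Step 4: pour(A -> B) -> (A=3 B=8 C=0)
Step 5: fill(A) -> (A=5 B=8 C=0)
Step 6: empty(B) -> (A=5 B=0 C=0)
Step 7: pour(A -> B) -> (A=0 B=5 C=0)
Step 8: fill(C) -> (A=0 B=5 C=10)
Step 9: fill(A) -> (A=5 B=5 C=10)

Answer: 5 5 10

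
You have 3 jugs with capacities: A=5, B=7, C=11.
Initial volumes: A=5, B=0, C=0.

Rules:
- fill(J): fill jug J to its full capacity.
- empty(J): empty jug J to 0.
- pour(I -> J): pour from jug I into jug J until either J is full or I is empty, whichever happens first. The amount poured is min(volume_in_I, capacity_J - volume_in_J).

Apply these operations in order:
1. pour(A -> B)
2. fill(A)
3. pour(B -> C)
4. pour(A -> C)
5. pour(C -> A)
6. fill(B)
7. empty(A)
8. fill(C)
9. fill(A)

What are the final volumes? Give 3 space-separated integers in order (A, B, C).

Step 1: pour(A -> B) -> (A=0 B=5 C=0)
Step 2: fill(A) -> (A=5 B=5 C=0)
Step 3: pour(B -> C) -> (A=5 B=0 C=5)
Step 4: pour(A -> C) -> (A=0 B=0 C=10)
Step 5: pour(C -> A) -> (A=5 B=0 C=5)
Step 6: fill(B) -> (A=5 B=7 C=5)
Step 7: empty(A) -> (A=0 B=7 C=5)
Step 8: fill(C) -> (A=0 B=7 C=11)
Step 9: fill(A) -> (A=5 B=7 C=11)

Answer: 5 7 11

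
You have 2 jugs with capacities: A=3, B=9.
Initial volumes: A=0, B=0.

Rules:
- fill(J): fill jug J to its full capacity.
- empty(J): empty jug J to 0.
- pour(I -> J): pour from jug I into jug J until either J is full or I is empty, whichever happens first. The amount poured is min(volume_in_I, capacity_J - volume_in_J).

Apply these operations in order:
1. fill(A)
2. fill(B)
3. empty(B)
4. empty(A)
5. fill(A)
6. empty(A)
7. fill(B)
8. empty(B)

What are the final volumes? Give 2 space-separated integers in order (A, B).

Step 1: fill(A) -> (A=3 B=0)
Step 2: fill(B) -> (A=3 B=9)
Step 3: empty(B) -> (A=3 B=0)
Step 4: empty(A) -> (A=0 B=0)
Step 5: fill(A) -> (A=3 B=0)
Step 6: empty(A) -> (A=0 B=0)
Step 7: fill(B) -> (A=0 B=9)
Step 8: empty(B) -> (A=0 B=0)

Answer: 0 0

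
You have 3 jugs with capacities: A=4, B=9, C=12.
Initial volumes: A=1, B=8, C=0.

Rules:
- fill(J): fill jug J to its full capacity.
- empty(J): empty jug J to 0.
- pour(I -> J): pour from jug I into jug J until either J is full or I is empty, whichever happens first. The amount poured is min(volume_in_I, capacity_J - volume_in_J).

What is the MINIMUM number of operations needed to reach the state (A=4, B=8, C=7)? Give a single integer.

Answer: 8

Derivation:
BFS from (A=1, B=8, C=0). One shortest path:
  1. fill(A) -> (A=4 B=8 C=0)
  2. fill(C) -> (A=4 B=8 C=12)
  3. pour(A -> B) -> (A=3 B=9 C=12)
  4. empty(B) -> (A=3 B=0 C=12)
  5. pour(C -> B) -> (A=3 B=9 C=3)
  6. pour(B -> A) -> (A=4 B=8 C=3)
  7. pour(A -> C) -> (A=0 B=8 C=7)
  8. fill(A) -> (A=4 B=8 C=7)
Reached target in 8 moves.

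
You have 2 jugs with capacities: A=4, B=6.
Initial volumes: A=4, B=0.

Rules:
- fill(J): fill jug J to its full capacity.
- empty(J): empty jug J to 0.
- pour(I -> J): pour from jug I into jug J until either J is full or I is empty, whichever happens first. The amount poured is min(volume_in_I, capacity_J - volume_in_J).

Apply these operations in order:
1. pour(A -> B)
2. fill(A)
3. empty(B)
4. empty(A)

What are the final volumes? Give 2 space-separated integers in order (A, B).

Answer: 0 0

Derivation:
Step 1: pour(A -> B) -> (A=0 B=4)
Step 2: fill(A) -> (A=4 B=4)
Step 3: empty(B) -> (A=4 B=0)
Step 4: empty(A) -> (A=0 B=0)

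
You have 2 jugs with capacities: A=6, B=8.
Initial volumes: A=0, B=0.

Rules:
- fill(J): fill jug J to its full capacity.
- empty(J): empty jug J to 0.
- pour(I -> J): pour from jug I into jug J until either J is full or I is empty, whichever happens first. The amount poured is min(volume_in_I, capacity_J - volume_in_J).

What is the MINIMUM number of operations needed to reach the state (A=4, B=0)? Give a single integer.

BFS from (A=0, B=0). One shortest path:
  1. fill(A) -> (A=6 B=0)
  2. pour(A -> B) -> (A=0 B=6)
  3. fill(A) -> (A=6 B=6)
  4. pour(A -> B) -> (A=4 B=8)
  5. empty(B) -> (A=4 B=0)
Reached target in 5 moves.

Answer: 5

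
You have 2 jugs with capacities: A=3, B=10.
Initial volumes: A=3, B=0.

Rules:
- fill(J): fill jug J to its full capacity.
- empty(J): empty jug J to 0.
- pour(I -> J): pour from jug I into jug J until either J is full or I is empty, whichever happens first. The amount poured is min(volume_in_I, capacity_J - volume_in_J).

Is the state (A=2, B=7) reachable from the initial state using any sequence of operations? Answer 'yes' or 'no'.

Answer: no

Derivation:
BFS explored all 26 reachable states.
Reachable set includes: (0,0), (0,1), (0,2), (0,3), (0,4), (0,5), (0,6), (0,7), (0,8), (0,9), (0,10), (1,0) ...
Target (A=2, B=7) not in reachable set → no.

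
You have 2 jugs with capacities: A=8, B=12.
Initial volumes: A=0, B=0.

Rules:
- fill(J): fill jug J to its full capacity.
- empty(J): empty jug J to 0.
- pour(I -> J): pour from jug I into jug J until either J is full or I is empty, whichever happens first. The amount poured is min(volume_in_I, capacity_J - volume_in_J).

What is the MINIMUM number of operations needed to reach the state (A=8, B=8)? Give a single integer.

Answer: 3

Derivation:
BFS from (A=0, B=0). One shortest path:
  1. fill(A) -> (A=8 B=0)
  2. pour(A -> B) -> (A=0 B=8)
  3. fill(A) -> (A=8 B=8)
Reached target in 3 moves.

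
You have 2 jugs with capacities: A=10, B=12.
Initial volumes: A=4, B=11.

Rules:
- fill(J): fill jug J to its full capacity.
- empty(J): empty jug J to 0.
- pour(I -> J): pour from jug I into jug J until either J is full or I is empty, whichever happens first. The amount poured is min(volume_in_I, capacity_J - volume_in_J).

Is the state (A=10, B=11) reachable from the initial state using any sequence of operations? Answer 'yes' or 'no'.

BFS from (A=4, B=11):
  1. fill(A) -> (A=10 B=11)
Target reached → yes.

Answer: yes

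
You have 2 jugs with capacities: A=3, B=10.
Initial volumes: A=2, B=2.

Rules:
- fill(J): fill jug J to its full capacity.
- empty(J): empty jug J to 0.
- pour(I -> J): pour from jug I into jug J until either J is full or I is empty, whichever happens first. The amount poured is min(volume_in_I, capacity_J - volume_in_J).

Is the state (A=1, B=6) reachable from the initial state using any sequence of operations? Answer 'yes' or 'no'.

Answer: no

Derivation:
BFS explored all 27 reachable states.
Reachable set includes: (0,0), (0,1), (0,2), (0,3), (0,4), (0,5), (0,6), (0,7), (0,8), (0,9), (0,10), (1,0) ...
Target (A=1, B=6) not in reachable set → no.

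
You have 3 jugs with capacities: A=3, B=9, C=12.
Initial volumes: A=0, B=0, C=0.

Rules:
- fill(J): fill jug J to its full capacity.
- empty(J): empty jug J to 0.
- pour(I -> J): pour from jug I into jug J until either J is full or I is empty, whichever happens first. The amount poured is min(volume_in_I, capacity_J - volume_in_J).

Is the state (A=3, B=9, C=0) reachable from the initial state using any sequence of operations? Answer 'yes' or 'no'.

Answer: yes

Derivation:
BFS from (A=0, B=0, C=0):
  1. fill(A) -> (A=3 B=0 C=0)
  2. fill(B) -> (A=3 B=9 C=0)
Target reached → yes.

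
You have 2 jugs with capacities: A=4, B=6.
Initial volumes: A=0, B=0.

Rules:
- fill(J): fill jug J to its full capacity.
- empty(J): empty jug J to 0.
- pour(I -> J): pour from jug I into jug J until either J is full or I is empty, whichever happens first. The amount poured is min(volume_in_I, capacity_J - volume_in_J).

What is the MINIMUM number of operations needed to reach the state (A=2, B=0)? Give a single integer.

BFS from (A=0, B=0). One shortest path:
  1. fill(B) -> (A=0 B=6)
  2. pour(B -> A) -> (A=4 B=2)
  3. empty(A) -> (A=0 B=2)
  4. pour(B -> A) -> (A=2 B=0)
Reached target in 4 moves.

Answer: 4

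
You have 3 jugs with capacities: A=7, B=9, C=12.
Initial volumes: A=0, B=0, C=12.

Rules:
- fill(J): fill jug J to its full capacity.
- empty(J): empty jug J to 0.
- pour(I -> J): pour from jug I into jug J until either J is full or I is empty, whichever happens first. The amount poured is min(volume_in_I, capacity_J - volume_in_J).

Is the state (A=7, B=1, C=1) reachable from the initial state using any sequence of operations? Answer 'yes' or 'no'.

BFS from (A=0, B=0, C=12):
  1. pour(C -> B) -> (A=0 B=9 C=3)
  2. pour(C -> A) -> (A=3 B=9 C=0)
  3. pour(B -> C) -> (A=3 B=0 C=9)
  4. pour(A -> B) -> (A=0 B=3 C=9)
  5. pour(C -> A) -> (A=7 B=3 C=2)
  6. pour(A -> B) -> (A=1 B=9 C=2)
  7. pour(B -> C) -> (A=1 B=0 C=11)
  8. fill(B) -> (A=1 B=9 C=11)
  9. pour(B -> C) -> (A=1 B=8 C=12)
  10. empty(C) -> (A=1 B=8 C=0)
  11. pour(A -> C) -> (A=0 B=8 C=1)
  12. pour(B -> A) -> (A=7 B=1 C=1)
Target reached → yes.

Answer: yes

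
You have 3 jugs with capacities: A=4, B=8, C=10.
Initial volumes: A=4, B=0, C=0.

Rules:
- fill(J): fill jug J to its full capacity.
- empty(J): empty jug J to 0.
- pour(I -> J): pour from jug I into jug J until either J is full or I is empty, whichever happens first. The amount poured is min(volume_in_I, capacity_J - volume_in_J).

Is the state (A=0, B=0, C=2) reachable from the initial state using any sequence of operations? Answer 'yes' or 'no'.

Answer: yes

Derivation:
BFS from (A=4, B=0, C=0):
  1. empty(A) -> (A=0 B=0 C=0)
  2. fill(C) -> (A=0 B=0 C=10)
  3. pour(C -> B) -> (A=0 B=8 C=2)
  4. empty(B) -> (A=0 B=0 C=2)
Target reached → yes.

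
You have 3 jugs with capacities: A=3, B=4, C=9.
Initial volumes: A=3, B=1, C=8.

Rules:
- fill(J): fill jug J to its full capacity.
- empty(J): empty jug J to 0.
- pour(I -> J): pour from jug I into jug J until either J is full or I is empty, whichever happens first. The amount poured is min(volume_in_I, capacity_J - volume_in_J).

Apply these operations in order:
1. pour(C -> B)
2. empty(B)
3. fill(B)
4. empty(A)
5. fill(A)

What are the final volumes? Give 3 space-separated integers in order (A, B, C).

Answer: 3 4 5

Derivation:
Step 1: pour(C -> B) -> (A=3 B=4 C=5)
Step 2: empty(B) -> (A=3 B=0 C=5)
Step 3: fill(B) -> (A=3 B=4 C=5)
Step 4: empty(A) -> (A=0 B=4 C=5)
Step 5: fill(A) -> (A=3 B=4 C=5)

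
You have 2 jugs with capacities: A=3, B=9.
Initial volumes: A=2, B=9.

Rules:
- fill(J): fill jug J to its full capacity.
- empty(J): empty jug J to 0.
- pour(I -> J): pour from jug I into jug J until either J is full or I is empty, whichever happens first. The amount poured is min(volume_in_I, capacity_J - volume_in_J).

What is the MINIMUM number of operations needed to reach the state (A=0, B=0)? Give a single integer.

BFS from (A=2, B=9). One shortest path:
  1. empty(A) -> (A=0 B=9)
  2. empty(B) -> (A=0 B=0)
Reached target in 2 moves.

Answer: 2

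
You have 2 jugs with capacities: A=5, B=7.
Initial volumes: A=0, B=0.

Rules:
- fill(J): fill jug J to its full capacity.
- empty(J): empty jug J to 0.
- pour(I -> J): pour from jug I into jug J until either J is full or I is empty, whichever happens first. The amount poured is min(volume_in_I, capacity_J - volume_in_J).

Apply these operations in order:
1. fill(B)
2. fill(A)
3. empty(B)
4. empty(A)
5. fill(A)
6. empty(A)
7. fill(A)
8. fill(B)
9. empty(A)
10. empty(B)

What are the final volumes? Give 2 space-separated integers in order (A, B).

Step 1: fill(B) -> (A=0 B=7)
Step 2: fill(A) -> (A=5 B=7)
Step 3: empty(B) -> (A=5 B=0)
Step 4: empty(A) -> (A=0 B=0)
Step 5: fill(A) -> (A=5 B=0)
Step 6: empty(A) -> (A=0 B=0)
Step 7: fill(A) -> (A=5 B=0)
Step 8: fill(B) -> (A=5 B=7)
Step 9: empty(A) -> (A=0 B=7)
Step 10: empty(B) -> (A=0 B=0)

Answer: 0 0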